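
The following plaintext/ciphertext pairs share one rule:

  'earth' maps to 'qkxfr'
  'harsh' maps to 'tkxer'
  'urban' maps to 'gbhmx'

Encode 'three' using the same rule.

frxqo

Shifts by position in earth: pos 0: e→q (+12), pos 1: a→k (+10), pos 2: r→x (+6), pos 3: t→f (+12), pos 4: h→r (+10) — repeating every 3. It's a Vigenère-style cipher with numeric key [12,10,6]: position i shifts by key[i mod 3].
For three: t+12=f, h+10=r, r+6=x, e+12=q, e+10=o.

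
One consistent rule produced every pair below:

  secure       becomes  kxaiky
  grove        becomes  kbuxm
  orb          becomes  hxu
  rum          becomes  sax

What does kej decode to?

Read the word backwards and shift each letter +6.
Decoding kej: shift back: k−6=e, e−6=y, j−6=d → eyd; then reverse → dye.

dye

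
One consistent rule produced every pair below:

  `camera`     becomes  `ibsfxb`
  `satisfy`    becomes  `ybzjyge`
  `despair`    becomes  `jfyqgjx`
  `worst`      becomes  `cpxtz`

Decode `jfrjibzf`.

delicate

Shifts by position in camera: pos 0: c→i (+6), pos 1: a→b (+1), pos 2: m→s (+6), pos 3: e→f (+1) — repeating every 2. A repeating key of period 2 is used — shifts +6, +1 over and over.
Undoing it on jfrjibzf: j−6=d, f−1=e, r−6=l, j−1=i, i−6=c, b−1=a, z−6=t, f−1=e.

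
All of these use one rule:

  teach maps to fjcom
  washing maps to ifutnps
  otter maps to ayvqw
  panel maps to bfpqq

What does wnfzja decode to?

Shifts by position in teach: pos 0: t→f (+12), pos 1: e→j (+5), pos 2: a→c (+2), pos 3: c→o (+12), pos 4: h→m (+5) — repeating every 3. A repeating key of period 3 is used — shifts +12, +5, +2 over and over.
Undoing it on wnfzja: w−12=k, n−5=i, f−2=d, z−12=n, j−5=e, a−2=y.

kidney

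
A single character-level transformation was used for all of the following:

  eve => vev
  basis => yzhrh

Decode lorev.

olive

Letters are reflected about the middle of the alphabet (position → 25−position): Atbash.
Undoing it on lorev: l↔o, o↔l, r↔i, e↔v, v↔e.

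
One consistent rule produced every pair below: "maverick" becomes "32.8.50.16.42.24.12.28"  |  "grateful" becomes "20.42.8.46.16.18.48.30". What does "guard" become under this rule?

The formula is n = 2×(alphabet index, a=1) + 6.
Applying it to guard: g=7→20, u=21→48, a=1→8, r=18→42, d=4→14.

20.48.8.42.14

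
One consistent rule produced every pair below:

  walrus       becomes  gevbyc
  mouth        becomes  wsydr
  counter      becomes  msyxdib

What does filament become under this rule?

pmvewixd

The shift depends on letter class: consonant w→g is +10, but vowel a→e is +4. Vowels shift forward by 4 and consonants shift forward by 10.
On filament: f(cons)+10=p, i(vowel)+4=m, l(cons)+10=v, a(vowel)+4=e, m(cons)+10=w, e(vowel)+4=i, n(cons)+10=x, t(cons)+10=d.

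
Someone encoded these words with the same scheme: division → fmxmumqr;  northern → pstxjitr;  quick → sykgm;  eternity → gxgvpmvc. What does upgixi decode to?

sleeve

Shifts by position in division: pos 0: d→f (+2), pos 1: i→m (+4), pos 2: v→x (+2), pos 3: i→m (+4) — repeating every 2. The shifts repeat in a cycle of length 2: positions 0,1,… shift by +2, +4, then the pattern repeats.
Reversing it on upgixi: u−2=s, p−4=l, g−2=e, i−4=e, x−2=v, i−4=e.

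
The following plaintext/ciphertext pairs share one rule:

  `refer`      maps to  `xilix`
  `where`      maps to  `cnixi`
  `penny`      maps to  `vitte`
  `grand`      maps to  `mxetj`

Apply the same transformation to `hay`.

nee

The shift depends on letter class: consonant r→x is +6, but vowel e→i is +4. The rule splits by letter class: vowels +4, consonants +6.
On hay: h(cons)+6=n, a(vowel)+4=e, y(cons)+6=e.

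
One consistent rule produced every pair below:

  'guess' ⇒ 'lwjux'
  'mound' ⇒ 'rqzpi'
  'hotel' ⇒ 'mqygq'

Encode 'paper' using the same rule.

ucugw

Shifts by position in guess: pos 0: g→l (+5), pos 1: u→w (+2), pos 2: e→j (+5), pos 3: s→u (+2) — repeating every 2. A repeating key of period 2 is used — shifts +5, +2 over and over.
Applying it to paper: p+5=u, a+2=c, p+5=u, e+2=g, r+5=w.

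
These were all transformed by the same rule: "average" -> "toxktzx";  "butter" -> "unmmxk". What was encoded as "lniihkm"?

This is a Caesar cipher with shift 19.
Decoding lniihkm: l−19=s, n−19=u, i−19=p, i−19=p, h−19=o, k−19=r, m−19=t.

support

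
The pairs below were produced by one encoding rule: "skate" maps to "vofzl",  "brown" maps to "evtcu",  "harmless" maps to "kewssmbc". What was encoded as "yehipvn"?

vaccine

In skate: s→v is +3, k→o is +4, a→f is +5, t→z is +6 — the shift increases by 1 each position. Letter i (0-indexed) is shifted by i+3, so successive shifts are 3, 4, 5, ….
Decoding yehipvn: y−3=v, e−4=a, h−5=c, i−6=c, p−7=i, v−8=n, n−9=e.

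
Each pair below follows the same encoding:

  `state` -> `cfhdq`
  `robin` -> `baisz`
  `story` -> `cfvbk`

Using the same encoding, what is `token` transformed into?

The shifts repeat in a cycle of length 3: positions 0,1,… shift by +10, +12, +7, then the pattern repeats.
On token: t+10=d, o+12=a, k+7=r, e+10=o, n+12=z.

daroz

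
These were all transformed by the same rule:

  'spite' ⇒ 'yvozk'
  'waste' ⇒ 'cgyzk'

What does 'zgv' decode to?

Compare letters: s→y is +6, p→v is +6, i→o is +6 — a constant shift. This is a Caesar cipher with shift 6.
Decoding zgv: z−6=t, g−6=a, v−6=p.

tap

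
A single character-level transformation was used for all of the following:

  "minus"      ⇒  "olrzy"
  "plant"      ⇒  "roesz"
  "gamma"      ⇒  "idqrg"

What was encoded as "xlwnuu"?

In minus: m→o is +2, i→l is +3, n→r is +4, u→z is +5 — the shift increases by 1 each position. The shift increases by 1 at each position, starting from +2: 2, 3, 4, ….
Decoding xlwnuu: x−2=v, l−3=i, w−4=s, n−5=i, u−6=o, u−7=n.

vision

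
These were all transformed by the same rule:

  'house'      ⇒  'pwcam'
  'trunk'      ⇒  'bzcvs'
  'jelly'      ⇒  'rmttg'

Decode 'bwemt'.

Compare letters: h→p is +8, o→w is +8, u→c is +8 — a constant shift. It's a constant shift of +8 (ROT8).
Undoing it on bwemt: b−8=t, w−8=o, e−8=w, m−8=e, t−8=l.

towel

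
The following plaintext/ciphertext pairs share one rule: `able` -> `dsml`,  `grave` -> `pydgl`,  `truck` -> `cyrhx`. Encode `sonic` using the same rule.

a(0)→d(3) and b(1)→s(18) fit y≡15x+3 (mod 26); the inverse of 15 mod 26 is 7. Each letter's alphabet position (a=0..z=25) is mapped through 15·x+3 mod 26 — an affine cipher.
For sonic: s(18)→15·18+3≡13=n; o(14)→15·14+3≡5=f; n(13)→15·13+3≡16=q; i(8)→15·8+3≡19=t; c(2)→15·2+3≡7=h (all mod 26).

nfqth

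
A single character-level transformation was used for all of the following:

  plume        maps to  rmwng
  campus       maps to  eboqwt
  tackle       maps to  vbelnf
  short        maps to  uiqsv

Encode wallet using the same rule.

The shifts repeat in a cycle of length 2: positions 0,1,… shift by +2, +1, then the pattern repeats.
For wallet: w+2=y, a+1=b, l+2=n, l+1=m, e+2=g, t+1=u.

ybnmgu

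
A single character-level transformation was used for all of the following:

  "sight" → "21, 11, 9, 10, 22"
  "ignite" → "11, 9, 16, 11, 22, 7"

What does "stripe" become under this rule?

s is letter #19 and maps to 21: an offset of 2. Each letter is replaced by its alphabet position (a=1..z=26) + 2.
Applying it to stripe: s=19→21, t=20→22, r=18→20, i=9→11, p=16→18, e=5→7.

21, 22, 20, 11, 18, 7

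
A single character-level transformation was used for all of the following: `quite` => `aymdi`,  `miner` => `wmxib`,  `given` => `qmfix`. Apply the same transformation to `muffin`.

wyppmx

The shift depends on letter class: consonant q→a is +10, but vowel u→y is +4. Two shifts are in play — +4 for a/e/i/o/u, +10 for every other letter.
On muffin: m(cons)+10=w, u(vowel)+4=y, f(cons)+10=p, f(cons)+10=p, i(vowel)+4=m, n(cons)+10=x.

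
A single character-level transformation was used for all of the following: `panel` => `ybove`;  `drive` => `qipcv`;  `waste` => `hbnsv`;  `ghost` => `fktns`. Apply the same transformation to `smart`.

p(15)→y(24) and a(0)→b(1) fit y≡5x+1 (mod 26); the inverse of 5 mod 26 is 21. Treating letters as 0–25, the rule is x ↦ 5x + 1 (mod 26).
For smart: s(18)→5·18+1≡13=n; m(12)→5·12+1≡9=j; a(0)→5·0+1≡1=b; r(17)→5·17+1≡8=i; t(19)→5·19+1≡18=s (all mod 26).

njbis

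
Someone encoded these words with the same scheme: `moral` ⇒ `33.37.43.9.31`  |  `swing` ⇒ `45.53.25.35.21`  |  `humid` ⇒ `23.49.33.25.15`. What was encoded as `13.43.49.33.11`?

crumb

m(#13)→33 and o(#15)→37: differences scale by 2, so n = 2·pos + 7. With a=1..z=26, the number is 2·pos + 7.
Undoing it on 13.43.49.33.11: 13→(13−7)÷2=3=c, 43→(43−7)÷2=18=r, 49→(49−7)÷2=21=u, 33→(33−7)÷2=13=m, 11→(11−7)÷2=2=b.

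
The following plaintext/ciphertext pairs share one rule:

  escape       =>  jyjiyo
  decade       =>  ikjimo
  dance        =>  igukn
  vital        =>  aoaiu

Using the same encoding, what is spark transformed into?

In escape: e→j is +5, s→y is +6, c→j is +7, a→i is +8 — the shift increases by 1 each position. Letter i (0-indexed) is shifted by i+5, so successive shifts are 5, 6, 7, ….
For spark: s+5=x, p+6=v, a+7=h, r+8=z, k+9=t.

xvhzt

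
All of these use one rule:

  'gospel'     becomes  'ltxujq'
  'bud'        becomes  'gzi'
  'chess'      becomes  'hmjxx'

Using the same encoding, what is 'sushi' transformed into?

Every letter moves 5 places later in the alphabet, wrapping around z→a.
For sushi: s+5=x, u+5=z, s+5=x, h+5=m, i+5=n.

xzxmn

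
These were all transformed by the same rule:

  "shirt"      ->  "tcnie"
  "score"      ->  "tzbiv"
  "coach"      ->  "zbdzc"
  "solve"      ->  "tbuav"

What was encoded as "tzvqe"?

This is an affine cipher: with a=0,…,z=25, each position x becomes (11x+3) mod 26.
Decoding tzvqe: t(19)→19·(19−3)≡18=s; z(25)→19·(25−3)≡2=c; v(21)→19·(21−3)≡4=e; q(16)→19·(16−3)≡13=n; e(4)→19·(4−3)≡19=t (all mod 26).

scent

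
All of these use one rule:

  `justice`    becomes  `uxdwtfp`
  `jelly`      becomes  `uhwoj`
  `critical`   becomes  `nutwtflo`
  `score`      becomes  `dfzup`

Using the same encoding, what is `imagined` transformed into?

tpljtqpg

Shifts by position in justice: pos 0: j→u (+11), pos 1: u→x (+3), pos 2: s→d (+11), pos 3: t→w (+3) — repeating every 2. The shifts repeat in a cycle of length 2: positions 0,1,… shift by +11, +3, then the pattern repeats.
On imagined: i+11=t, m+3=p, a+11=l, g+3=j, i+11=t, n+3=q, e+11=p, d+3=g.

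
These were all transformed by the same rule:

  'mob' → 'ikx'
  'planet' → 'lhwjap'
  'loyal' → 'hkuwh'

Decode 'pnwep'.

trait

Compare letters: m→i is +22, o→k is +22, b→x is +22 — a constant shift. Each letter is shifted forward by 22 in the alphabet (a Caesar shift of +22).
Decoding pnwep: p−22=t, n−22=r, w−22=a, e−22=i, p−22=t.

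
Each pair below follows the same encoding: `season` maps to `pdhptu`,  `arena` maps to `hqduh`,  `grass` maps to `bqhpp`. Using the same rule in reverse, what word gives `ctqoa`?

forth

s(18)→p(15) and e(4)→d(3) fit y≡25x+7 (mod 26); the inverse of 25 mod 26 is 25. Each letter's alphabet position (a=0..z=25) is mapped through 25·x+7 mod 26 — an affine cipher.
Undoing it on ctqoa: c(2)→25·(2−7)≡5=f; t(19)→25·(19−7)≡14=o; q(16)→25·(16−7)≡17=r; o(14)→25·(14−7)≡19=t; a(0)→25·(0−7)≡7=h (all mod 26).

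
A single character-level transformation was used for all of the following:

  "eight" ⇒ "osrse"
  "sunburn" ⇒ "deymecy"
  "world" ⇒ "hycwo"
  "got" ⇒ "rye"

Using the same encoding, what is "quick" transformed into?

besnv

The shift depends on letter class: consonant g→r is +11, but vowel e→o is +10. Two shifts are in play — +10 for a/e/i/o/u, +11 for every other letter.
For quick: q(cons)+11=b, u(vowel)+10=e, i(vowel)+10=s, c(cons)+11=n, k(cons)+11=v.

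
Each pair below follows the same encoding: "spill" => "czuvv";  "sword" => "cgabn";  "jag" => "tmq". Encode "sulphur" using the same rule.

cgvzrgb

The shift depends on letter class: consonant s→c is +10, but vowel i→u is +12. Two shifts are in play — +12 for a/e/i/o/u, +10 for every other letter.
On sulphur: s(cons)+10=c, u(vowel)+12=g, l(cons)+10=v, p(cons)+10=z, h(cons)+10=r, u(vowel)+12=g, r(cons)+10=b.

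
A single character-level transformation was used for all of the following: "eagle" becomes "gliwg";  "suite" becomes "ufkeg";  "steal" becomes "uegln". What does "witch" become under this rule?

ytvnj

Shifts by position in eagle: pos 0: e→g (+2), pos 1: a→l (+11), pos 2: g→i (+2), pos 3: l→w (+11) — repeating every 2. The shifts repeat in a cycle of length 2: positions 0,1,… shift by +2, +11, then the pattern repeats.
Applying it to witch: w+2=y, i+11=t, t+2=v, c+11=n, h+2=j.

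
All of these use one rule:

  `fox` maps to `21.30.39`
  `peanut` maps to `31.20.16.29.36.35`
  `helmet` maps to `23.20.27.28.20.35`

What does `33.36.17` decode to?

The number is (letter's place in the alphabet, a=1) + 15.
Decoding 33.36.17: 33→(33−15)÷1=18=r, 36→(36−15)÷1=21=u, 17→(17−15)÷1=2=b.

rub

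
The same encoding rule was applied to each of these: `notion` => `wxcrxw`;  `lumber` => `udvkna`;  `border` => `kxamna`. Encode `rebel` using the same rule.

anknu

Compare letters: n→w is +9, o→x is +9, t→c is +9 — a constant shift. This is a Caesar cipher with shift 9.
On rebel: r+9=a, e+9=n, b+9=k, e+9=n, l+9=u.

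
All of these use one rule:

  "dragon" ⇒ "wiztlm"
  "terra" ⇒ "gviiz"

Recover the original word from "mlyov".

noble

Each pair mirrors across the alphabet (d↔w, r↔i, a↔z): positions sum to 25. Letters are reflected about the middle of the alphabet (position → 25−position): Atbash.
Reversing it on mlyov: m↔n, l↔o, y↔b, o↔l, v↔e.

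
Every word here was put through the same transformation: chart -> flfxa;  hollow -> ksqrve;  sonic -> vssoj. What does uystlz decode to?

runner

Each letter shifts forward by (position + 3), i.e. 3, 4, 5, … — the shift grows by one for each successive letter.
Undoing it on uystlz: u−3=r, y−4=u, s−5=n, t−6=n, l−7=e, z−8=r.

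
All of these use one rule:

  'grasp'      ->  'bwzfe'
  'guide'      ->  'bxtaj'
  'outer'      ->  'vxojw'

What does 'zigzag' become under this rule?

g(6)→b(1) and r(17)→w(22) fit y≡9x+25 (mod 26); the inverse of 9 mod 26 is 3. Each letter's alphabet position (a=0..z=25) is mapped through 9·x+25 mod 26 — an affine cipher.
On zigzag: z(25)→9·25+25≡16=q; i(8)→9·8+25≡19=t; g(6)→9·6+25≡1=b; z(25)→9·25+25≡16=q; a(0)→9·0+25≡25=z; g(6)→9·6+25≡1=b (all mod 26).

qtbqzb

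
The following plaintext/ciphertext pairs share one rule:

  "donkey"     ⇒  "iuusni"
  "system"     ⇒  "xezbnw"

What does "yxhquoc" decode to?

In donkey: d→i is +5, o→u is +6, n→u is +7, k→s is +8 — the shift increases by 1 each position. Each letter shifts forward by (position + 5), i.e. 5, 6, 7, … — the shift grows by one for each successive letter.
Reversing it on yxhquoc: y−5=t, x−6=r, h−7=a, q−8=i, u−9=l, o−10=e, c−11=r.

trailer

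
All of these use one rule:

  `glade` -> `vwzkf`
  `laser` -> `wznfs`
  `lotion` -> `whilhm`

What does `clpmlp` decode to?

picnic

Treating letters as 0–25, the rule is x ↦ 21x + 25 (mod 26).
Decoding clpmlp: c(2)→5·(2−25)≡15=p; l(11)→5·(11−25)≡8=i; p(15)→5·(15−25)≡2=c; m(12)→5·(12−25)≡13=n; l(11)→5·(11−25)≡8=i; p(15)→5·(15−25)≡2=c (all mod 26).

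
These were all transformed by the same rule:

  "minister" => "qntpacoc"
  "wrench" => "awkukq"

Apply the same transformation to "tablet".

xfhsmc

In minister: m→q is +4, i→n is +5, n→t is +6, i→p is +7 — the shift increases by 1 each position. Letter i (0-indexed) is shifted by i+4, so successive shifts are 4, 5, 6, ….
For tablet: t+4=x, a+5=f, b+6=h, l+7=s, e+8=m, t+9=c.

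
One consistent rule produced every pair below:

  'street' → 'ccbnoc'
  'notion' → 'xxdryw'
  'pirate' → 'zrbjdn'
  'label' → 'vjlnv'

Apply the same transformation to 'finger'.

prxpoa

Shifts by position in street: pos 0: s→c (+10), pos 1: t→c (+9), pos 2: r→b (+10), pos 3: e→n (+9) — repeating every 2. It's a Vigenère-style cipher with numeric key [10,9]: position i shifts by key[i mod 2].
Applying it to finger: f+10=p, i+9=r, n+10=x, g+9=p, e+10=o, r+9=a.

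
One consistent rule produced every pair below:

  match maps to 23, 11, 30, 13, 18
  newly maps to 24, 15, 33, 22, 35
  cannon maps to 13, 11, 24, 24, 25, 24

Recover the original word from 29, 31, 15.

m is letter #13 and maps to 23: an offset of 10. Letters become their 1-based position plus 10 (so a→11, b→12, …).
Decoding 29, 31, 15: 29→(29−10)÷1=19=s, 31→(31−10)÷1=21=u, 15→(15−10)÷1=5=e.

sue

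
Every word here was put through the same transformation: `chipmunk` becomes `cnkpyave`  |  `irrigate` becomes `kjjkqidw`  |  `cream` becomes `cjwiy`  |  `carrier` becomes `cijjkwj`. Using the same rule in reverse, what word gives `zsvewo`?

donkey

Treating letters as 0–25, the rule is x ↦ 23x + 8 (mod 26).
Decoding zsvewo: z(25)→17·(25−8)≡3=d; s(18)→17·(18−8)≡14=o; v(21)→17·(21−8)≡13=n; e(4)→17·(4−8)≡10=k; w(22)→17·(22−8)≡4=e; o(14)→17·(14−8)≡24=y (all mod 26).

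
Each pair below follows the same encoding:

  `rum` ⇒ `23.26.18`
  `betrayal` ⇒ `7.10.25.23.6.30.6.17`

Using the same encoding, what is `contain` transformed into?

r is letter #18 and maps to 23: an offset of 5. Letters become their 1-based position plus 5 (so a→6, b→7, …).
Applying it to contain: c=3→8, o=15→20, n=14→19, t=20→25, a=1→6, i=9→14, n=14→19.

8.20.19.25.6.14.19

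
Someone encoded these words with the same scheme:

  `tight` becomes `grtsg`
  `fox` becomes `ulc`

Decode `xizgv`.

Each pair mirrors across the alphabet (t↔g, i↔r, g↔t): positions sum to 25. Each letter is replaced by its mirror in the alphabet: a↔z, b↔y, c↔x, and so on (the Atbash cipher).
Decoding xizgv: x↔c, i↔r, z↔a, g↔t, v↔e.

crate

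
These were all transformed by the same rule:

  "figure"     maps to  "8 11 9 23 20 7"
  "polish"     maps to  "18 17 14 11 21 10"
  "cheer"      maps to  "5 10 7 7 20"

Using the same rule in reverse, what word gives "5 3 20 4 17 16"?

carbon

Each letter is replaced by its alphabet position (a=1..z=26) + 2.
Reversing it on 5 3 20 4 17 16: 5→(5−2)÷1=3=c, 3→(3−2)÷1=1=a, 20→(20−2)÷1=18=r, 4→(4−2)÷1=2=b, 17→(17−2)÷1=15=o, 16→(16−2)÷1=14=n.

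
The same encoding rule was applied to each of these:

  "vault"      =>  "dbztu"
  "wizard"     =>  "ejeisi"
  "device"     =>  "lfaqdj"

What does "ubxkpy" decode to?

Shifts by position in vault: pos 0: v→d (+8), pos 1: a→b (+1), pos 2: u→z (+5), pos 3: l→t (+8), pos 4: t→u (+1) — repeating every 3. A repeating key of period 3 is used — shifts +8, +1, +5 over and over.
Reversing it on ubxkpy: u−8=m, b−1=a, x−5=s, k−8=c, p−1=o, y−5=t.

mascot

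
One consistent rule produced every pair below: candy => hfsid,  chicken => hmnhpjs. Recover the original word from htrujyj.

Compare letters: c→h is +5, a→f is +5, n→s is +5 — a constant shift. Each letter is shifted forward by 5 in the alphabet (a Caesar shift of +5).
Reversing it on htrujyj: h−5=c, t−5=o, r−5=m, u−5=p, j−5=e, y−5=t, j−5=e.

compete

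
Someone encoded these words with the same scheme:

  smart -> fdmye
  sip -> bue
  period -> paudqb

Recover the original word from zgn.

bun

The output letters match the input read backwards, each shifted +12: smart reversed is trams. Read the word backwards and shift each letter +12.
Reversing it on zgn: shift back: z−12=n, g−12=u, n−12=b → nub; then reverse → bun.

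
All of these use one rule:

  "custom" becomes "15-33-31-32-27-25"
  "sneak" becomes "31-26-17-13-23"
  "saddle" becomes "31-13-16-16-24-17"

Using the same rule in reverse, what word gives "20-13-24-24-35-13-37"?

c is letter #3 and maps to 15: an offset of 12. Each letter is replaced by its alphabet position (a=1..z=26) + 12.
Decoding 20-13-24-24-35-13-37: 20→(20−12)÷1=8=h, 13→(13−12)÷1=1=a, 24→(24−12)÷1=12=l, 24→(24−12)÷1=12=l, 35→(35−12)÷1=23=w, 13→(13−12)÷1=1=a, 37→(37−12)÷1=25=y.

hallway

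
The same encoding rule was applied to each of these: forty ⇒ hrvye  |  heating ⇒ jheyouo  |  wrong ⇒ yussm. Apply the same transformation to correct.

In forty: f→h is +2, o→r is +3, r→v is +4, t→y is +5 — the shift increases by 1 each position. Letter i (0-indexed) is shifted by i+2, so successive shifts are 2, 3, 4, ….
On correct: c+2=e, o+3=r, r+4=v, r+5=w, e+6=k, c+7=j, t+8=b.

ervwkjb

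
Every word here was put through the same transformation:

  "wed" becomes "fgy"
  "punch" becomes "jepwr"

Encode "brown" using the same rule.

pyqtd

The output letters match the input read backwards, each shifted +2: wed reversed is dew. Two steps: reverse the string, then apply a Caesar shift of +2.
Applying it to brown: reverse → nworb; then shift: n+2=p, w+2=y, o+2=q, r+2=t, b+2=d.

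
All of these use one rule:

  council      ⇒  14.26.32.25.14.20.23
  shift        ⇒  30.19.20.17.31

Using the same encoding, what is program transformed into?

c is letter #3 and maps to 14: an offset of 11. Each letter is replaced by its alphabet position (a=1..z=26) + 11.
On program: p=16→27, r=18→29, o=15→26, g=7→18, r=18→29, a=1→12, m=13→24.

27.29.26.18.29.12.24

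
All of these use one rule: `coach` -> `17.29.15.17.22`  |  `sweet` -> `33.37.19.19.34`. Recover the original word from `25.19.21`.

The number is (letter's place in the alphabet, a=1) + 14.
Undoing it on 25.19.21: 25→(25−14)÷1=11=k, 19→(19−14)÷1=5=e, 21→(21−14)÷1=7=g.

keg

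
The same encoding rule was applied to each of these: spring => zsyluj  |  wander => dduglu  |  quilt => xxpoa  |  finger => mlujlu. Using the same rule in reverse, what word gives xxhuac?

quartz

Shifts by position in spring: pos 0: s→z (+7), pos 1: p→s (+3), pos 2: r→y (+7), pos 3: i→l (+3) — repeating every 2. It's a Vigenère-style cipher with numeric key [7,3]: position i shifts by key[i mod 2].
Undoing it on xxhuac: x−7=q, x−3=u, h−7=a, u−3=r, a−7=t, c−3=z.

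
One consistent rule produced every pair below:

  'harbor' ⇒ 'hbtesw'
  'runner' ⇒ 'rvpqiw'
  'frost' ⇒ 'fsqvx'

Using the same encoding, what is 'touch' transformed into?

tpwfl

In harbor: h→h is +0, a→b is +1, r→t is +2, b→e is +3 — the shift increases by 1 each position. Letter i (0-indexed) is shifted by i+0, so successive shifts are 0, 1, 2, ….
Applying it to touch: t+0=t, o+1=p, u+2=w, c+3=f, h+4=l.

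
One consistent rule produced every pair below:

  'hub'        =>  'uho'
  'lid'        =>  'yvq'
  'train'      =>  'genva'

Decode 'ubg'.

hot

Each letter is shifted forward by 13 in the alphabet (a Caesar shift of +13).
Decoding ubg: u−13=h, b−13=o, g−13=t.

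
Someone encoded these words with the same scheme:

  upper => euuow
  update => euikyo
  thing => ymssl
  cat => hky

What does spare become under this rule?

The rule splits by letter class: vowels +10, consonants +5.
For spare: s(cons)+5=x, p(cons)+5=u, a(vowel)+10=k, r(cons)+5=w, e(vowel)+10=o.

xukwo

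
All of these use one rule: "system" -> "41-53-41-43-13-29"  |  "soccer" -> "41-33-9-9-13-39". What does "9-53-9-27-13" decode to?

s(#19)→41 and y(#25)→53: differences scale by 2, so n = 2·pos + 3. The formula is n = 2×(alphabet index, a=1) + 3.
Decoding 9-53-9-27-13: 9→(9−3)÷2=3=c, 53→(53−3)÷2=25=y, 9→(9−3)÷2=3=c, 27→(27−3)÷2=12=l, 13→(13−3)÷2=5=e.

cycle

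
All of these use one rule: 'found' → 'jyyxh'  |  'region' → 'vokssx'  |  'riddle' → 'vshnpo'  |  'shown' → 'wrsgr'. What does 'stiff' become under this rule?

wdmpj

Shifts by position in found: pos 0: f→j (+4), pos 1: o→y (+10), pos 2: u→y (+4), pos 3: n→x (+10) — repeating every 2. A repeating key of period 2 is used — shifts +4, +10 over and over.
For stiff: s+4=w, t+10=d, i+4=m, f+10=p, f+4=j.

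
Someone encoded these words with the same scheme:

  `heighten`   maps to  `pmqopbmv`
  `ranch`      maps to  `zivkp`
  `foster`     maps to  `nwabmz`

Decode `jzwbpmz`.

Compare letters: h→p is +8, e→m is +8, i→q is +8 — a constant shift. This is a Caesar cipher with shift 8.
Decoding jzwbpmz: j−8=b, z−8=r, w−8=o, b−8=t, p−8=h, m−8=e, z−8=r.

brother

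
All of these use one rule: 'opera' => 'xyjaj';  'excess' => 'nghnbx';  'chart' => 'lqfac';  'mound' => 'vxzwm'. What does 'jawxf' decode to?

arrow

Shifts by position in opera: pos 0: o→x (+9), pos 1: p→y (+9), pos 2: e→j (+5), pos 3: r→a (+9), pos 4: a→j (+9) — repeating every 3. A repeating key of period 3 is used — shifts +9, +9, +5 over and over.
Reversing it on jawxf: j−9=a, a−9=r, w−5=r, x−9=o, f−9=w.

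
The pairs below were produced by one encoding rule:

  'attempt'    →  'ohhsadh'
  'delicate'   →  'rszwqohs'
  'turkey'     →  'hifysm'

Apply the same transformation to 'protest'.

dfchsgh

Compare letters: a→o is +14, t→h is +14, t→h is +14 — a constant shift. Each letter is shifted forward by 14 in the alphabet (a Caesar shift of +14).
For protest: p+14=d, r+14=f, o+14=c, t+14=h, e+14=s, s+14=g, t+14=h.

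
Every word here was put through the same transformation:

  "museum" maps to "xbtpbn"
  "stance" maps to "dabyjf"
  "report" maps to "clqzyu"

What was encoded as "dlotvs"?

The shifts repeat in a cycle of length 3: positions 0,1,… shift by +11, +7, +1, then the pattern repeats.
Undoing it on dlotvs: d−11=s, l−7=e, o−1=n, t−11=i, v−7=o, s−1=r.

senior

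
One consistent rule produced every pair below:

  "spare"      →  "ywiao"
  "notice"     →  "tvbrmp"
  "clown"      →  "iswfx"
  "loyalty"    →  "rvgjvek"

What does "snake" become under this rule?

yuito

In spare: s→y is +6, p→w is +7, a→i is +8, r→a is +9 — the shift increases by 1 each position. Letter i (0-indexed) is shifted by i+6, so successive shifts are 6, 7, 8, ….
Applying it to snake: s+6=y, n+7=u, a+8=i, k+9=t, e+10=o.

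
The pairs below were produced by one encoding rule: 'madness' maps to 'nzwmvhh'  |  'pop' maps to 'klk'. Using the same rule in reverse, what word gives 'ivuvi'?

Each pair mirrors across the alphabet (m↔n, a↔z, d↔w): positions sum to 25. This is the alphabet-reversal cipher (Atbash): a becomes z, b becomes y, etc.
Decoding ivuvi: i↔r, v↔e, u↔f, v↔e, i↔r.

refer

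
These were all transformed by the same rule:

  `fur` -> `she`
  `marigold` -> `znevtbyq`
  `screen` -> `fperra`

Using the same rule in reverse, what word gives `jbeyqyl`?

Compare letters: f→s is +13, u→h is +13, r→e is +13 — a constant shift. Every letter moves 13 places later in the alphabet, wrapping around z→a.
Reversing it on jbeyqyl: j−13=w, b−13=o, e−13=r, y−13=l, q−13=d, y−13=l, l−13=y.

worldly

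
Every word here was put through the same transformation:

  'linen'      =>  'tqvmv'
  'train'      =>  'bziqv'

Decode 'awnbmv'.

soften

Each letter is shifted forward by 8 in the alphabet (a Caesar shift of +8).
Undoing it on awnbmv: a−8=s, w−8=o, n−8=f, b−8=t, m−8=e, v−8=n.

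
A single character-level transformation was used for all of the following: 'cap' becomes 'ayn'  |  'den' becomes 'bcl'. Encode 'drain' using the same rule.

bpygl

Compare letters: c→a is +24, a→y is +24, p→n is +24 — a constant shift. Every letter moves 24 places later in the alphabet, wrapping around z→a.
Applying it to drain: d+24=b, r+24=p, a+24=y, i+24=g, n+24=l.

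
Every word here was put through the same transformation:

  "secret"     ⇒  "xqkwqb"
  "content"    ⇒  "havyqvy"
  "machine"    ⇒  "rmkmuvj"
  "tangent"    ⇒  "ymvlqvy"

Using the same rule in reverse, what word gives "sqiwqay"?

It's a Vigenère-style cipher with numeric key [5,12,8]: position i shifts by key[i mod 3].
Reversing it on sqiwqay: s−5=n, q−12=e, i−8=a, w−5=r, q−12=e, a−8=s, y−5=t.

nearest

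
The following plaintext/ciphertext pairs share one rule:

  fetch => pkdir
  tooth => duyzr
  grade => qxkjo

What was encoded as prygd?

It's a Vigenère-style cipher with numeric key [10,6]: position i shifts by key[i mod 2].
Reversing it on prygd: p−10=f, r−6=l, y−10=o, g−6=a, d−10=t.

float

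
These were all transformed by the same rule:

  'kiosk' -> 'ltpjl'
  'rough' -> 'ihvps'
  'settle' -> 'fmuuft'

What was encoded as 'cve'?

The output letters match the input read backwards, each shifted +1: kiosk reversed is ksoik. Two steps: reverse the string, then apply a Caesar shift of +1.
Undoing it on cve: shift back: c−1=b, v−1=u, e−1=d → bud; then reverse → dub.

dub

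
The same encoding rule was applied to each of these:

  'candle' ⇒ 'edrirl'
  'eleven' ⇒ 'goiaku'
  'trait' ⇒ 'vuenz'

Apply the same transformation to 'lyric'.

nbvni

The shift increases by 1 at each position, starting from +2: 2, 3, 4, ….
Applying it to lyric: l+2=n, y+3=b, r+4=v, i+5=n, c+6=i.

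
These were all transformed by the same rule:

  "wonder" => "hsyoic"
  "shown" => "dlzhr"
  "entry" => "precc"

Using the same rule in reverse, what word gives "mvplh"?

A repeating key of period 3 is used — shifts +11, +4, +11 over and over.
Reversing it on mvplh: m−11=b, v−4=r, p−11=e, l−11=a, h−4=d.

bread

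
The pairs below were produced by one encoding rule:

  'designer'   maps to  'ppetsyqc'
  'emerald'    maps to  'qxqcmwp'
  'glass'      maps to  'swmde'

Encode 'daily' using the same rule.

Shifts by position in designer: pos 0: d→p (+12), pos 1: e→p (+11), pos 2: s→e (+12), pos 3: i→t (+11) — repeating every 2. It's a Vigenère-style cipher with numeric key [12,11]: position i shifts by key[i mod 2].
Applying it to daily: d+12=p, a+11=l, i+12=u, l+11=w, y+12=k.

pluwk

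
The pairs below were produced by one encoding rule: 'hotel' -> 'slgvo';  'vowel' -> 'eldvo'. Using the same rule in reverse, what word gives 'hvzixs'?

search

Each letter is replaced by its mirror in the alphabet: a↔z, b↔y, c↔x, and so on (the Atbash cipher).
Decoding hvzixs: h↔s, v↔e, z↔a, i↔r, x↔c, s↔h.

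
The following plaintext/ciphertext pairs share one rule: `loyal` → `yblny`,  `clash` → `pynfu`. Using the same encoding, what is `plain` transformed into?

Each letter is shifted forward by 13 in the alphabet (a Caesar shift of +13).
On plain: p+13=c, l+13=y, a+13=n, i+13=v, n+13=a.

cynva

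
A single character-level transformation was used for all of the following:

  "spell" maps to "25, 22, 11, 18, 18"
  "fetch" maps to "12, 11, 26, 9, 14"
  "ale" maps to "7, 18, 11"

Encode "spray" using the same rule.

25, 22, 24, 7, 31

s is letter #19 and maps to 25: an offset of 6. Each letter is replaced by its alphabet position (a=1..z=26) + 6.
On spray: s=19→25, p=16→22, r=18→24, a=1→7, y=25→31.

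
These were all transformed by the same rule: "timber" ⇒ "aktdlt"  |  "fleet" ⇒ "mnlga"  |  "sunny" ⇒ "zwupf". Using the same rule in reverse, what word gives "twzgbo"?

It's a Vigenère-style cipher with numeric key [7,2]: position i shifts by key[i mod 2].
Decoding twzgbo: t−7=m, w−2=u, z−7=s, g−2=e, b−7=u, o−2=m.

museum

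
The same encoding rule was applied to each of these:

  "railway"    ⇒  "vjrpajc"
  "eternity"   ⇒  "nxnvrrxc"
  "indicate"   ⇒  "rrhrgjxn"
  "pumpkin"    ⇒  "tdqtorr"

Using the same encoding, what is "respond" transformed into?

vnwtxrh

The shift depends on letter class: consonant r→v is +4, but vowel a→j is +9. Vowels shift forward by 9 and consonants shift forward by 4.
On respond: r(cons)+4=v, e(vowel)+9=n, s(cons)+4=w, p(cons)+4=t, o(vowel)+9=x, n(cons)+4=r, d(cons)+4=h.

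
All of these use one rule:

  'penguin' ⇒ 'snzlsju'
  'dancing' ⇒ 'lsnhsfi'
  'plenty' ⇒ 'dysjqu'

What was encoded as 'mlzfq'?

laugh

The output letters match the input read backwards, each shifted +5: penguin reversed is niugnep. Read the word backwards and shift each letter +5.
Undoing it on mlzfq: shift back: m−5=h, l−5=g, z−5=u, f−5=a, q−5=l → hgual; then reverse → laugh.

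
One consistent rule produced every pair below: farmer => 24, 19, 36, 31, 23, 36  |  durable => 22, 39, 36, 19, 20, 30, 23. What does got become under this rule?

25, 33, 38

Each letter is replaced by its alphabet position (a=1..z=26) + 18.
Applying it to got: g=7→25, o=15→33, t=20→38.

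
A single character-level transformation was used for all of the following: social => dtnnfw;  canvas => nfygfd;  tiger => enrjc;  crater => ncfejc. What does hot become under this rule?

The shift depends on letter class: consonant s→d is +11, but vowel o→t is +5. Vowels shift forward by 5 and consonants shift forward by 11.
On hot: h(cons)+11=s, o(vowel)+5=t, t(cons)+11=e.

ste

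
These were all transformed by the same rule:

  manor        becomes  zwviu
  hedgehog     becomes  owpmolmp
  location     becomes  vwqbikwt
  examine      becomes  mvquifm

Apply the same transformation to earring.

ovqzzim

The output letters match the input read backwards, each shifted +8: manor reversed is ronam. Read the word backwards and shift each letter +8.
On earring: reverse → gnirrae; then shift: g+8=o, n+8=v, i+8=q, r+8=z, r+8=z, a+8=i, e+8=m.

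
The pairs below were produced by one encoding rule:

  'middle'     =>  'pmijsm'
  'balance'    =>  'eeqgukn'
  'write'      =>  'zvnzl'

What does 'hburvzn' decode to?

explore

In middle: m→p is +3, i→m is +4, d→i is +5, d→j is +6 — the shift increases by 1 each position. Each letter shifts forward by (position + 3), i.e. 3, 4, 5, … — the shift grows by one for each successive letter.
Decoding hburvzn: h−3=e, b−4=x, u−5=p, r−6=l, v−7=o, z−8=r, n−9=e.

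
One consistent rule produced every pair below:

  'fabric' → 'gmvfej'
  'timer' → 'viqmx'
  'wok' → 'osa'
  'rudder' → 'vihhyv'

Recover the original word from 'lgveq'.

The output letters match the input read backwards, each shifted +4: fabric reversed is cirbaf. Two steps: reverse the string, then apply a Caesar shift of +4.
Decoding lgveq: shift back: l−4=h, g−4=c, v−4=r, e−4=a, q−4=m → hcram; then reverse → march.

march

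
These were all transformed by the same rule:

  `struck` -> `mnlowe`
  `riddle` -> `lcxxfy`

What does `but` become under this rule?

von

It's a constant shift of +20 (ROT20).
Applying it to but: b+20=v, u+20=o, t+20=n.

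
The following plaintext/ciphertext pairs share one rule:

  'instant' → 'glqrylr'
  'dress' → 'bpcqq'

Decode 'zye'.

bag

Each letter is shifted forward by 24 in the alphabet (a Caesar shift of +24).
Reversing it on zye: z−24=b, y−24=a, e−24=g.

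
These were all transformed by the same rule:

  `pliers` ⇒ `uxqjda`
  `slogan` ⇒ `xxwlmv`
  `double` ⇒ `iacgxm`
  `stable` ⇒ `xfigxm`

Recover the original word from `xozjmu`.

scream

Shifts by position in pliers: pos 0: p→u (+5), pos 1: l→x (+12), pos 2: i→q (+8), pos 3: e→j (+5), pos 4: r→d (+12), pos 5: s→a (+8) — repeating every 3. A repeating key of period 3 is used — shifts +5, +12, +8 over and over.
Decoding xozjmu: x−5=s, o−12=c, z−8=r, j−5=e, m−12=a, u−8=m.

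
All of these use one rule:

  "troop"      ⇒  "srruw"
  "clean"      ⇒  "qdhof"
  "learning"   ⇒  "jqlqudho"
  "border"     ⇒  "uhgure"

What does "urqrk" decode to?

The output letters match the input read backwards, each shifted +3: troop reversed is poort. Two steps: reverse the string, then apply a Caesar shift of +3.
Undoing it on urqrk: shift back: u−3=r, r−3=o, q−3=n, r−3=o, k−3=h → ronoh; then reverse → honor.

honor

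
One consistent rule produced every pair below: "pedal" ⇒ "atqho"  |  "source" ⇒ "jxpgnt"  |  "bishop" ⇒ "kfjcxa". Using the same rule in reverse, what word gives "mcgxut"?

throne

p(15)→a(0) and e(4)→t(19) fit y≡3x+7 (mod 26); the inverse of 3 mod 26 is 9. Treating letters as 0–25, the rule is x ↦ 3x + 7 (mod 26).
Undoing it on mcgxut: m(12)→9·(12−7)≡19=t; c(2)→9·(2−7)≡7=h; g(6)→9·(6−7)≡17=r; x(23)→9·(23−7)≡14=o; u(20)→9·(20−7)≡13=n; t(19)→9·(19−7)≡4=e (all mod 26).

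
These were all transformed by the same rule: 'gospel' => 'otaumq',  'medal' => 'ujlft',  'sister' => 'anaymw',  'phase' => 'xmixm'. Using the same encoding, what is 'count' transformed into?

Shifts by position in gospel: pos 0: g→o (+8), pos 1: o→t (+5), pos 2: s→a (+8), pos 3: p→u (+5) — repeating every 2. It's a Vigenère-style cipher with numeric key [8,5]: position i shifts by key[i mod 2].
Applying it to count: c+8=k, o+5=t, u+8=c, n+5=s, t+8=b.

ktcsb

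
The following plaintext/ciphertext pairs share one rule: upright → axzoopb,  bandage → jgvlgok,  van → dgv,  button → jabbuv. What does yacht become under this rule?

The shift depends on letter class: consonant p→x is +8, but vowel u→a is +6. Two shifts are in play — +6 for a/e/i/o/u, +8 for every other letter.
For yacht: y(cons)+8=g, a(vowel)+6=g, c(cons)+8=k, h(cons)+8=p, t(cons)+8=b.

ggkpb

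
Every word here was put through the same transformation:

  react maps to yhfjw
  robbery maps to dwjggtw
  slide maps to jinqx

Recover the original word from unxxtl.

gossip

The output letters match the input read backwards, each shifted +5: react reversed is tcaer. The word is reversed, then every letter is shifted forward by 5.
Decoding unxxtl: shift back: u−5=p, n−5=i, x−5=s, x−5=s, t−5=o, l−5=g → pissog; then reverse → gossip.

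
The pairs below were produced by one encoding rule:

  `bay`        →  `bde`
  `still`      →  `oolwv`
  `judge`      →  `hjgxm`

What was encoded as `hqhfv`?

scene

The word is reversed, then every letter is shifted forward by 3.
Decoding hqhfv: shift back: h−3=e, q−3=n, h−3=e, f−3=c, v−3=s → enecs; then reverse → scene.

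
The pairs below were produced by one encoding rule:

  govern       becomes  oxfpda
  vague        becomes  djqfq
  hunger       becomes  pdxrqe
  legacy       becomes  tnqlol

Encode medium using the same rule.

unntgz

In govern: g→o is +8, o→x is +9, v→f is +10, e→p is +11 — the shift increases by 1 each position. The shift increases by 1 at each position, starting from +8: 8, 9, 10, ….
Applying it to medium: m+8=u, e+9=n, d+10=n, i+11=t, u+12=g, m+13=z.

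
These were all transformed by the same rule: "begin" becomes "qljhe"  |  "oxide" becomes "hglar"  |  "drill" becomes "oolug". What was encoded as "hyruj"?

The word is reversed, then every letter is shifted forward by 3.
Reversing it on hyruj: shift back: h−3=e, y−3=v, r−3=o, u−3=r, j−3=g → evorg; then reverse → grove.

grove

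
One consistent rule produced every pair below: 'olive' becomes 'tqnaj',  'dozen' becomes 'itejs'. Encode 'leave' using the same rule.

qjfaj

Compare letters: o→t is +5, l→q is +5, i→n is +5 — a constant shift. Each letter is shifted forward by 5 in the alphabet (a Caesar shift of +5).
For leave: l+5=q, e+5=j, a+5=f, v+5=a, e+5=j.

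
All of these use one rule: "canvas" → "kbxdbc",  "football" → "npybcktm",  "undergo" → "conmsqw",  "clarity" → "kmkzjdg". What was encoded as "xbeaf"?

The shifts repeat in a cycle of length 3: positions 0,1,… shift by +8, +1, +10, then the pattern repeats.
Reversing it on xbeaf: x−8=p, b−1=a, e−10=u, a−8=s, f−1=e.

pause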